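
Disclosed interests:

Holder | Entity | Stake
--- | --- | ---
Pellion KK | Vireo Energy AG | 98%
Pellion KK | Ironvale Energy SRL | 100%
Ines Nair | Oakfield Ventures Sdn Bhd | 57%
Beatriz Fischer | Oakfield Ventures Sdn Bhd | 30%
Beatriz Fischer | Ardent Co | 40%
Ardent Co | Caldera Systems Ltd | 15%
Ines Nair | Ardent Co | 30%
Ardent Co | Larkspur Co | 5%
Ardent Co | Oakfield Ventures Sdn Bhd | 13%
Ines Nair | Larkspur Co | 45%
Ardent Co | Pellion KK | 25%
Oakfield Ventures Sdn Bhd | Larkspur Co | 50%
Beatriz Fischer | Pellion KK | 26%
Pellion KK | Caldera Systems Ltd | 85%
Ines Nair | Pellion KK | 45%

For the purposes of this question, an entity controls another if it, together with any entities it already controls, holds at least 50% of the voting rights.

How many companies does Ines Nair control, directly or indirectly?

Ines holds 57% of Oakfield, so Ines controls Oakfield.
Ines and Oakfield together hold 45% + 50% = 95% of Larkspur, so Ines controls Larkspur.
No other company's threshold is met.
Ines controls 2 companies.

2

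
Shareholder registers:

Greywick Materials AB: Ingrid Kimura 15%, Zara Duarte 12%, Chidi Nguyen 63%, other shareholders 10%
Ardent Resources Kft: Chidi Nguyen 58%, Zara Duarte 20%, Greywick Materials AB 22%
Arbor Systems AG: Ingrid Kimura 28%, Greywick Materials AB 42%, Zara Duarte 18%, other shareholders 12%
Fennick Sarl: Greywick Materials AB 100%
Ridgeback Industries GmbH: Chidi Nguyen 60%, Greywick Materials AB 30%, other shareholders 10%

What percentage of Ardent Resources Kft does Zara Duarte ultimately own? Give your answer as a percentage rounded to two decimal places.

Zara reaches Ardent along 2 paths.
Direct stake: 20% = 20%.
Via Greywick: 12% × 22% = 2.64%.
Total: 20% + 2.64% = 22.64%.

22.64%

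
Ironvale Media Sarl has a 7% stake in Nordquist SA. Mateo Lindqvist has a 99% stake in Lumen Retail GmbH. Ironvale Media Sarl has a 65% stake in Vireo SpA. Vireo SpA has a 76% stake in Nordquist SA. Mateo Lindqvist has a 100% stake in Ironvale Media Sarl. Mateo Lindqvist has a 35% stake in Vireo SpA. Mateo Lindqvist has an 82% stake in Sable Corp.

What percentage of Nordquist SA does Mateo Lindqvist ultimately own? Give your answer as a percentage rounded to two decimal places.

Mateo reaches Nordquist along 3 paths.
Via Ironvale: 100% × 7% = 7%.
Via Vireo: 35% × 76% = 26.6%.
Via Ironvale → Vireo: 100% × 65% × 76% = 49.4%.
Total: 7% + 26.6% + 49.4% = 83%.
Rounded: 83.00%.

83.00%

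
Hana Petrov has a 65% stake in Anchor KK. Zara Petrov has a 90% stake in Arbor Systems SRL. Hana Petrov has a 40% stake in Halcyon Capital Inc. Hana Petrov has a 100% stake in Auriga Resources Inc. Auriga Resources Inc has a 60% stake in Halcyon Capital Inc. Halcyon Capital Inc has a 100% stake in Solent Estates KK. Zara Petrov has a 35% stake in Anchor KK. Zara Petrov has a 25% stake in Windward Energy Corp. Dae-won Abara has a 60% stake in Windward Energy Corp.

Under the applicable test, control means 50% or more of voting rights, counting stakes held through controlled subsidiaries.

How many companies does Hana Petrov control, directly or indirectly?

4

Hana holds 100% of Auriga, so Hana controls Auriga.
Auriga and Hana together hold 60% + 40% = 100% of Halcyon, so Hana controls Halcyon.
Hana holds 65% of Anchor, so Hana controls Anchor.
Halcyon holds 100% of Solent, so Hana controls Solent.
No other company's threshold is met.
Hana controls 4 companies.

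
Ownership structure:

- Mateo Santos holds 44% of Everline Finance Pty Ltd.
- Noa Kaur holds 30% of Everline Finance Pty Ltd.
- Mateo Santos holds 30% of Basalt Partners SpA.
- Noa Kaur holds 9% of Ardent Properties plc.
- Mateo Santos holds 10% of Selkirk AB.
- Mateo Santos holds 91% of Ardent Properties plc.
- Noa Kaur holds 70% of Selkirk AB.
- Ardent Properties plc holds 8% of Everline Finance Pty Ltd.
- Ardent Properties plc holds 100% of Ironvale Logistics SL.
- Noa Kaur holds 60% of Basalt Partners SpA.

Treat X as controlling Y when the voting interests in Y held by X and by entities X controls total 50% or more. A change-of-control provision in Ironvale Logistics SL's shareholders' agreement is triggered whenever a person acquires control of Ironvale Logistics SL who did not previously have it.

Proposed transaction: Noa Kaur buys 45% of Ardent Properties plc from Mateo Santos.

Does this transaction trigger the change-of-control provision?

The purchase adds only to Noa's holdings (Mateo's stake shrinks), so Noa is the only person who could newly come to control Ironvale.
Noa holds 60% of Basalt, so Noa controls Basalt.
Noa holds 70% of Selkirk, so Noa controls Selkirk.
Neither Noa nor any entity Noa controls holds any voting interest in Ironvale.
So before the transaction, Noa does not control Ironvale.
After the purchase, Noa's direct stake in Ardent rises to 9% + 45% = 54%, and Mateo's stake falls to 46%.
Noa holds 54% of Ardent, so Noa controls Ardent.
Ardent holds 100% of Ironvale, so Noa controls Ironvale.
Noa did not control Ironvale before and does after, so the clause is triggered.

Yes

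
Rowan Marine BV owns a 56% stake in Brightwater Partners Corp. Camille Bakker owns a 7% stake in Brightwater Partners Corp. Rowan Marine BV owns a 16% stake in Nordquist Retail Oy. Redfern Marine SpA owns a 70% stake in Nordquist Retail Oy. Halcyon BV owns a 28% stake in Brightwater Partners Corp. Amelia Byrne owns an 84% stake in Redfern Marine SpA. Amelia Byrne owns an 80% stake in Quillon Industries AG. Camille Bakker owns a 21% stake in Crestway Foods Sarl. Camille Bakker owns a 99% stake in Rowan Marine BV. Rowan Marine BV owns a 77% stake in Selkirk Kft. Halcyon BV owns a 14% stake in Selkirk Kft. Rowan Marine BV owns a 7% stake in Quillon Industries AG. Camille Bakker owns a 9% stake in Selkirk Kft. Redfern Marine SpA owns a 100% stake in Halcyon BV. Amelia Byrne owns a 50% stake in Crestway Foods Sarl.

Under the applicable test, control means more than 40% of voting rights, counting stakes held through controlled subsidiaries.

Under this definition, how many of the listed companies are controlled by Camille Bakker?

Camille holds 99% of Rowan, so Camille controls Rowan.
Camille and Rowan together hold 7% + 56% = 63% of Brightwater, so Camille controls Brightwater.
Camille and Rowan together hold 9% + 77% = 86% of Selkirk, so Camille controls Selkirk.
No other company's threshold is met.
Camille controls 3 companies.

3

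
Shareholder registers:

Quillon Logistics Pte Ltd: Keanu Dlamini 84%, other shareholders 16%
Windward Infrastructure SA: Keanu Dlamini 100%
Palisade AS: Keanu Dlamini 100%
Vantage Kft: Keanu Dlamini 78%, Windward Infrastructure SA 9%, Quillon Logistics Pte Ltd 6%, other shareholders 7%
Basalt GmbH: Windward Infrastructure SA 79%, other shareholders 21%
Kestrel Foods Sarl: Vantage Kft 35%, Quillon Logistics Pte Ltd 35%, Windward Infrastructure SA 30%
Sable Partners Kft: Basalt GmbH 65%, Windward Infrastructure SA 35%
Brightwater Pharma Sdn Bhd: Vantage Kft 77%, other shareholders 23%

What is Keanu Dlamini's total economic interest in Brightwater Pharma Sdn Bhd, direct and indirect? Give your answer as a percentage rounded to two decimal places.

70.87%

Keanu reaches Brightwater along 3 paths.
Via Vantage: 78% × 77% = 60.06%.
Via Windward → Vantage: 100% × 9% × 77% = 6.93%.
Via Quillon → Vantage: 84% × 6% × 77% = 3.8808%.
Total: 60.06% + 6.93% + 3.8808% = 70.8708%.
Rounded: 70.87%.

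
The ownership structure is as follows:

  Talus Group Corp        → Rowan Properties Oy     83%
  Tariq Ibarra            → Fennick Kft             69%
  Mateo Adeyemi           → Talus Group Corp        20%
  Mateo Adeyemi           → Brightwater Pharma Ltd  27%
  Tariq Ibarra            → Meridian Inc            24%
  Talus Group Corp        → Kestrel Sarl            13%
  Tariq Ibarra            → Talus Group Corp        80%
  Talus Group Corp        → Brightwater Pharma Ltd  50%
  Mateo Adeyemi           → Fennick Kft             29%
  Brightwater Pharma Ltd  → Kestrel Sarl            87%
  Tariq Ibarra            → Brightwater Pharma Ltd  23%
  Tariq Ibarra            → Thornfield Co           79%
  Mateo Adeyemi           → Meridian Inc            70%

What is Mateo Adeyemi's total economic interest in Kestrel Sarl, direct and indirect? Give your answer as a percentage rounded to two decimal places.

34.79%

Mateo reaches Kestrel along 3 paths.
Via Talus: 20% × 13% = 2.6%.
Via Talus → Brightwater: 20% × 50% × 87% = 8.7%.
Via Brightwater: 27% × 87% = 23.49%.
Total: 2.6% + 8.7% + 23.49% = 34.79%.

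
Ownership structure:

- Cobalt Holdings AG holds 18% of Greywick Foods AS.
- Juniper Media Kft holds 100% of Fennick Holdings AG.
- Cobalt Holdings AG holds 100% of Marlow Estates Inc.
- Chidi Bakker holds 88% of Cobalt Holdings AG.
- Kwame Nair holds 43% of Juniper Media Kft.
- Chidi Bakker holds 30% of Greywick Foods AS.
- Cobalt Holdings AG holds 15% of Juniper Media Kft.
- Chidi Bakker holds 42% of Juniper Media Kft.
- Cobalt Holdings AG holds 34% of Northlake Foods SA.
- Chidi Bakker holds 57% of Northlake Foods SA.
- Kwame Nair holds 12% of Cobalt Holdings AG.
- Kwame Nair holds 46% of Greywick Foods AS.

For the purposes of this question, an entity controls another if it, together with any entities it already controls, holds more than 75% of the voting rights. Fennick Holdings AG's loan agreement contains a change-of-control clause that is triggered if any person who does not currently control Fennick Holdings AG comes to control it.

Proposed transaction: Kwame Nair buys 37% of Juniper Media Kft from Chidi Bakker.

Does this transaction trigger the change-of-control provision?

The purchase adds only to Kwame's holdings (Chidi's stake shrinks), so Kwame is the only person who could newly come to control Fennick.
Kwame's largest direct stake is 46% in Greywick, which does not meet the threshold, so Kwame controls no company.
Neither Kwame nor any entity Kwame controls holds any voting interest in Fennick.
So before the transaction, Kwame does not control Fennick.
After the purchase, Kwame's direct stake in Juniper rises to 43% + 37% = 80%, and Chidi's stake falls to 5%.
Kwame holds 80% of Juniper, so Kwame controls Juniper.
Juniper holds 100% of Fennick, so Kwame controls Fennick.
Kwame did not control Fennick before and does after, so the clause is triggered.

Yes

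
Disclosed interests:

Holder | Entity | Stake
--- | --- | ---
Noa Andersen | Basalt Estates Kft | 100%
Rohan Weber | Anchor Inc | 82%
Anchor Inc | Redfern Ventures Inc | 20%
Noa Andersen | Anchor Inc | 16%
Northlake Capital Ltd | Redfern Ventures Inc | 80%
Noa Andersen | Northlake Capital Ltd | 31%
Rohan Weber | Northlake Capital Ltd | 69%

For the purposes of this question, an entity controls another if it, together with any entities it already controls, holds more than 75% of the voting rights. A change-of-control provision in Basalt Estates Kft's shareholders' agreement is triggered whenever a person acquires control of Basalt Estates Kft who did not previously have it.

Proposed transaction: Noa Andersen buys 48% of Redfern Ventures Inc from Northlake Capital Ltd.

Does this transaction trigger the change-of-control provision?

The purchase adds only to Noa's holdings (Northlake's stake shrinks), so Noa is the only person who could newly come to control Basalt.
Noa holds 100% of Basalt, so Noa controls Basalt.
So Noa already controls Basalt before the transaction.
After the purchase, Noa holds 48% of Redfern directly, and Northlake's stake falls to 32%.
Noa controlled Basalt already, so this is not a new person acquiring control; every other person's position is unchanged or reduced.
No new person acquires control, so the clause is not triggered.

No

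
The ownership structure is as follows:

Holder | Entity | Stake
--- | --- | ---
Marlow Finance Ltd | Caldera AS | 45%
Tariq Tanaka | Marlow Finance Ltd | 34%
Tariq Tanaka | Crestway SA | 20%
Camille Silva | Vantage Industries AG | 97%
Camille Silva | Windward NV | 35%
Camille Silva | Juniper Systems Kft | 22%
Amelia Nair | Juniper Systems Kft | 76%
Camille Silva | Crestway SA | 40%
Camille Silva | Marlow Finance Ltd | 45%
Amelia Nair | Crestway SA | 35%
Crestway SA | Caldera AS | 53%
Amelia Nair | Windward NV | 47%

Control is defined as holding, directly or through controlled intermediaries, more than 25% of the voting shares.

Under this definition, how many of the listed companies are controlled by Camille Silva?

5

Camille holds 45% of Marlow, so Camille controls Marlow.
Camille holds 35% of Windward, so Camille controls Windward.
Camille holds 40% of Crestway, so Camille controls Crestway.
Camille holds 97% of Vantage, so Camille controls Vantage.
Crestway and Marlow together hold 53% + 45% = 98% of Caldera, so Camille controls Caldera.
No other company's threshold is met.
Camille controls 5 companies.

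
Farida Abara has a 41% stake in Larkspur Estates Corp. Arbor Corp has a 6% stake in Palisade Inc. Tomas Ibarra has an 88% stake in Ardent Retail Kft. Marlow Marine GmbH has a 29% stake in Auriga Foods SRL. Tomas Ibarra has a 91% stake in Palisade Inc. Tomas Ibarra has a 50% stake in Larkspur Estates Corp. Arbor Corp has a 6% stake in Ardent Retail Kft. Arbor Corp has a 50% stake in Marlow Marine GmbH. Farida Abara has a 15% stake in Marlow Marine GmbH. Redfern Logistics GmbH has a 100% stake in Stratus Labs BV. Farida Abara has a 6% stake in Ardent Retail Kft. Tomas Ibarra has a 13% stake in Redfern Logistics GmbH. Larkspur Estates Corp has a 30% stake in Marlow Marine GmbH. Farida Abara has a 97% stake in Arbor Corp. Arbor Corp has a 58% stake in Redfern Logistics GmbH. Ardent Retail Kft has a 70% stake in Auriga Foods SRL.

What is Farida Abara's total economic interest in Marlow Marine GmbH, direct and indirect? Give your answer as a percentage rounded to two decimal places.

Farida reaches Marlow along 3 paths.
Via Arbor: 97% × 50% = 48.5%.
Direct stake: 15% = 15%.
Via Larkspur: 41% × 30% = 12.3%.
Total: 48.5% + 15% + 12.3% = 75.8%.
Rounded: 75.80%.

75.80%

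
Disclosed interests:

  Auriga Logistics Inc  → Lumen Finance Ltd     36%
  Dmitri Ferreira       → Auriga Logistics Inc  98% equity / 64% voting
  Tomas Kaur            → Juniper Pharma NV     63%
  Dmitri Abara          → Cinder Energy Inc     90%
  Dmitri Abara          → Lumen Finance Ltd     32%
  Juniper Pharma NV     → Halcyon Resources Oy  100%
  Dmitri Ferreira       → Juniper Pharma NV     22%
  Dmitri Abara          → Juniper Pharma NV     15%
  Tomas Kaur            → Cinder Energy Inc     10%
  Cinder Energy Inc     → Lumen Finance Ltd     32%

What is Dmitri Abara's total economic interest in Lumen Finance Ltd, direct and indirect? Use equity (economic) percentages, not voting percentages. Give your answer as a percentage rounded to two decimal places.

Dmitri Abara reaches Lumen along 2 paths.
Via Cinder: 90% × 32% = 28.8%.
Direct stake: 32% = 32%.
Total: 28.8% + 32% = 60.8%.
Rounded: 60.80%.

60.80%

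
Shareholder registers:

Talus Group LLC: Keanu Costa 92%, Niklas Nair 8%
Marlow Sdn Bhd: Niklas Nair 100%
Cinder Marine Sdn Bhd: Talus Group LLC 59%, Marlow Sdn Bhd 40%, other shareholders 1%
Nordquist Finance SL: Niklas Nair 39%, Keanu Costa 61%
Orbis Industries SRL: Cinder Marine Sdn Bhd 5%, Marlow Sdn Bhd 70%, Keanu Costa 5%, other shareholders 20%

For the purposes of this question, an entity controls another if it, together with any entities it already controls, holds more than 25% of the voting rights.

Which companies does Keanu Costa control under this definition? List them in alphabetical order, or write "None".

Cinder Marine Sdn Bhd, Nordquist Finance SL, Talus Group LLC

Keanu holds 92% of Talus, so Keanu controls Talus.
Talus holds 59% of Cinder, so Keanu controls Cinder.
Keanu holds 61% of Nordquist, so Keanu controls Nordquist.
No other company's threshold is met.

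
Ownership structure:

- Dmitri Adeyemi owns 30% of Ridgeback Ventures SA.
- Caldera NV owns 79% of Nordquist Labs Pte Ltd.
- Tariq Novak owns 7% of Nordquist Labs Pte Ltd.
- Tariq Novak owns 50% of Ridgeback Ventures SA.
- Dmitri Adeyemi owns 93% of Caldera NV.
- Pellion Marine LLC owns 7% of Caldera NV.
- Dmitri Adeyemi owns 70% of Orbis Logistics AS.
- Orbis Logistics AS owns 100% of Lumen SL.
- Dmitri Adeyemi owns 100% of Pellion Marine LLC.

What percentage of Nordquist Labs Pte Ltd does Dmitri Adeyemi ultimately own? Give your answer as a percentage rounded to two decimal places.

Dmitri reaches Nordquist along 2 paths.
Via Caldera: 93% × 79% = 73.47%.
Via Pellion → Caldera: 100% × 7% × 79% = 5.53%.
Total: 73.47% + 5.53% = 79%.
Rounded: 79.00%.

79.00%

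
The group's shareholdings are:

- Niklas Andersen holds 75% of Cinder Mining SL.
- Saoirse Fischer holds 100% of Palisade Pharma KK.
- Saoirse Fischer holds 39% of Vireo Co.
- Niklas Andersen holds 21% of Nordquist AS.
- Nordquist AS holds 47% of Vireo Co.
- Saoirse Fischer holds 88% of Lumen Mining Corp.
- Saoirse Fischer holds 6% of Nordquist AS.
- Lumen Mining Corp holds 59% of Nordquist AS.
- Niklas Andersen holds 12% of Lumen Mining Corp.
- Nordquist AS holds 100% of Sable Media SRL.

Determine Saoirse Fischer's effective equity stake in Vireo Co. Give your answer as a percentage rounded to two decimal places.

Saoirse reaches Vireo along 3 paths.
Direct stake: 39% = 39%.
Via Lumen → Nordquist: 88% × 59% × 47% = 24.4024%.
Via Nordquist: 6% × 47% = 2.82%.
Total: 39% + 24.4024% + 2.82% = 66.2224%.
Rounded: 66.22%.

66.22%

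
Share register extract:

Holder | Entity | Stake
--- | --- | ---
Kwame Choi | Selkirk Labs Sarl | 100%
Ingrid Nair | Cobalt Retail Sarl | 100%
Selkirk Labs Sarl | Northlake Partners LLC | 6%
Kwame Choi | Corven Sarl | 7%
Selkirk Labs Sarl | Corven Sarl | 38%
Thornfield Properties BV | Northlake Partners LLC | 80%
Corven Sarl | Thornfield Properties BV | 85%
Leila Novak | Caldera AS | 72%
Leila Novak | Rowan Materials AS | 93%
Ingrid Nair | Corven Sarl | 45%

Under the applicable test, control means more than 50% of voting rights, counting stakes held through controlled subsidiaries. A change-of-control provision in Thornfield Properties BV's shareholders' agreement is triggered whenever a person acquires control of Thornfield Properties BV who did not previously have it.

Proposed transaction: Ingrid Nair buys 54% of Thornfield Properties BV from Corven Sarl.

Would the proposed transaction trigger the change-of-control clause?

The purchase adds only to Ingrid's holdings (Corven's stake shrinks), so Ingrid is the only person who could newly come to control Thornfield.
Ingrid holds 100% of Cobalt, so Ingrid controls Cobalt.
Neither Ingrid nor any entity Ingrid controls holds any voting interest in Thornfield.
So before the transaction, Ingrid does not control Thornfield.
After the purchase, Ingrid holds 54% of Thornfield directly, and Corven's stake falls to 31%.
Ingrid holds 54% of Thornfield, so Ingrid controls Thornfield.
Ingrid did not control Thornfield before and does after, so the clause is triggered.

Yes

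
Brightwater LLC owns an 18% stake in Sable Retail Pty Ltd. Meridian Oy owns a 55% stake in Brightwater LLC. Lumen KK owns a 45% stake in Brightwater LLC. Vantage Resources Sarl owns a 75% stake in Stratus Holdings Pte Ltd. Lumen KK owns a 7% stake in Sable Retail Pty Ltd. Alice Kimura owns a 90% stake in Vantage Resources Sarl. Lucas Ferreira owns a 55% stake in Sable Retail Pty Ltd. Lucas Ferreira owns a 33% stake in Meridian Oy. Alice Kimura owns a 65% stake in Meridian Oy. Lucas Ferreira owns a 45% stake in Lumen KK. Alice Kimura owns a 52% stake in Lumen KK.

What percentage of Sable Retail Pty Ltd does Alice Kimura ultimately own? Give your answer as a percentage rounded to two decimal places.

Alice reaches Sable along 3 paths.
Via Meridian → Brightwater: 65% × 55% × 18% = 6.435%.
Via Lumen → Brightwater: 52% × 45% × 18% = 4.212%.
Via Lumen: 52% × 7% = 3.64%.
Total: 6.435% + 4.212% + 3.64% = 14.287%.
Rounded: 14.29%.

14.29%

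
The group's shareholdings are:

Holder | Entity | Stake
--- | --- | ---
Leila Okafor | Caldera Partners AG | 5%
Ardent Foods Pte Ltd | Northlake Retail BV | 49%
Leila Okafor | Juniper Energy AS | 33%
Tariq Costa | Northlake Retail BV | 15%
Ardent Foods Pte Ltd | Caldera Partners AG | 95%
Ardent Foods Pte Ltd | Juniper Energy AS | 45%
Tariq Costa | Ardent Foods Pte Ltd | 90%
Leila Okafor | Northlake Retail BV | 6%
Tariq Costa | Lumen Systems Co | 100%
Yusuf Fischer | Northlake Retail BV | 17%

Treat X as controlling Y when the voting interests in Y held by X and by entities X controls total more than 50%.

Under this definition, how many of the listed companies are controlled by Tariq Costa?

4

Tariq holds 90% of Ardent, so Tariq controls Ardent.
Ardent and Tariq together hold 49% + 15% = 64% of Northlake, so Tariq controls Northlake.
Ardent holds 95% of Caldera, so Tariq controls Caldera.
Tariq holds 100% of Lumen, so Tariq controls Lumen.
No other company's threshold is met.
Tariq controls 4 companies.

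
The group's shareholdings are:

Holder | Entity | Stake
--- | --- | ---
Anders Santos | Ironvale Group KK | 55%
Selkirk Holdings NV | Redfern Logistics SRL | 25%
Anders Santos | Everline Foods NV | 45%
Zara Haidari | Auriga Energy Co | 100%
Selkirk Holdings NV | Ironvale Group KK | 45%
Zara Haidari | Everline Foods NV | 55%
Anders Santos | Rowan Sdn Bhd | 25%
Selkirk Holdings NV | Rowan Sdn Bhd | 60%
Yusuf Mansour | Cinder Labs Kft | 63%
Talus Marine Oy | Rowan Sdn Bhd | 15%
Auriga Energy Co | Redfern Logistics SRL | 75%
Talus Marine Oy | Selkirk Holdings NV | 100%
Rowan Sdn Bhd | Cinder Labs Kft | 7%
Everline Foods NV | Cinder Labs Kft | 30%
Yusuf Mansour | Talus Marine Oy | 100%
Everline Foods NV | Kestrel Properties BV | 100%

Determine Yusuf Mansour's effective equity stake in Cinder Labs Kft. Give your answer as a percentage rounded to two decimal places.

Yusuf reaches Cinder along 3 paths.
Via Talus → Selkirk → Rowan: 100% × 100% × 60% × 7% = 4.2%.
Via Talus → Rowan: 100% × 15% × 7% = 1.05%.
Direct stake: 63% = 63%.
Total: 4.2% + 1.05% + 63% = 68.25%.

68.25%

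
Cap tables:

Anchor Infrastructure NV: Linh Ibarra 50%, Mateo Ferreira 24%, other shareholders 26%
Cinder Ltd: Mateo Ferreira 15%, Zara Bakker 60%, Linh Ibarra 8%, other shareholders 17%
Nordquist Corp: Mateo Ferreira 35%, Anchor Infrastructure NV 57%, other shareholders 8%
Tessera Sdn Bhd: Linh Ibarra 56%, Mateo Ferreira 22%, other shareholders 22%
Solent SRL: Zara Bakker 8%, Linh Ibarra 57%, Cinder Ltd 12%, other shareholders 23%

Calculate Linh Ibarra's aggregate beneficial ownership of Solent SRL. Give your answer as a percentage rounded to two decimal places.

57.96%

Linh reaches Solent along 2 paths.
Direct stake: 57% = 57%.
Via Cinder: 8% × 12% = 0.96%.
Total: 57% + 0.96% = 57.96%.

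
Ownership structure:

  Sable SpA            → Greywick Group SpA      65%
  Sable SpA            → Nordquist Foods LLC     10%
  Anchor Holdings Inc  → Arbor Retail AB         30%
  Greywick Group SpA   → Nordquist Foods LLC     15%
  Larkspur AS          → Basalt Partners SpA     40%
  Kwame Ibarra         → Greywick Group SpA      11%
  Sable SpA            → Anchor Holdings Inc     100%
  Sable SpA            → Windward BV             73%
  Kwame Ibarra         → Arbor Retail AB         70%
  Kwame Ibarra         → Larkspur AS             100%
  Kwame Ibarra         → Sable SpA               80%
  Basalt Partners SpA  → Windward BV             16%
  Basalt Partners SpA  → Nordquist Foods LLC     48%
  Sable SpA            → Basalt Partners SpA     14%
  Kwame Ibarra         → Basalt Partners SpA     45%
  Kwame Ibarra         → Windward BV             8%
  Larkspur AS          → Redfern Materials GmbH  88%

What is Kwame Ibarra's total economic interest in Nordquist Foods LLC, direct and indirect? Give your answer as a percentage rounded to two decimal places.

Kwame reaches Nordquist along 6 paths.
Via Basalt: 45% × 48% = 21.6%.
Via Sable → Basalt: 80% × 14% × 48% = 5.376%.
Via Larkspur → Basalt: 100% × 40% × 48% = 19.2%.
Via Sable: 80% × 10% = 8%.
Via Sable → Greywick: 80% × 65% × 15% = 7.8%.
Via Greywick: 11% × 15% = 1.65%.
Total: 21.6% + 5.376% + 19.2% + 8% + 7.8% + 1.65% = 63.626%.
Rounded: 63.63%.

63.63%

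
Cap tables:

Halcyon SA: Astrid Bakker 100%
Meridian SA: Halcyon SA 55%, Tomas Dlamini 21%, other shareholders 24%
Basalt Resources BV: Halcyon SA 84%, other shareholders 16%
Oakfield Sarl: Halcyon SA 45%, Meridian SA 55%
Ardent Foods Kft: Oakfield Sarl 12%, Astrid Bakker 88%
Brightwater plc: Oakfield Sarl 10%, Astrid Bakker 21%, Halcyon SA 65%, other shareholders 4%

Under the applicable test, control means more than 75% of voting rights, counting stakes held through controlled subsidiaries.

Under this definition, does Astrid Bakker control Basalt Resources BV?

Astrid holds 100% of Halcyon, so Astrid controls Halcyon.
Halcyon holds 84% of Basalt, so Astrid controls Basalt.

Yes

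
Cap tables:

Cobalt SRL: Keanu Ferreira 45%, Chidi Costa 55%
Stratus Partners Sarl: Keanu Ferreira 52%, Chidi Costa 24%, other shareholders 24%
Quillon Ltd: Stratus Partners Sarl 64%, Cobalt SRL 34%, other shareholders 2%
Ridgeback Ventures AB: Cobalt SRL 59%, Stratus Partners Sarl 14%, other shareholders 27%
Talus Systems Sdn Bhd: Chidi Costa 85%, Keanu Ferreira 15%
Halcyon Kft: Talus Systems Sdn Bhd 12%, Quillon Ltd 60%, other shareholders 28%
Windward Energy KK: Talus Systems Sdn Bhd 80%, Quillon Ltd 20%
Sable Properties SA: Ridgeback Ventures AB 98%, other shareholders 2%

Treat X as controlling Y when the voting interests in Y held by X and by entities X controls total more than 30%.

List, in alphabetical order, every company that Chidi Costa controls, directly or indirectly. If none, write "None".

Chidi holds 55% of Cobalt, so Chidi controls Cobalt.
Cobalt holds 34% of Quillon, so Chidi controls Quillon.
Cobalt holds 59% of Ridgeback, so Chidi controls Ridgeback.
Chidi holds 85% of Talus, so Chidi controls Talus.
Talus and Quillon together hold 12% + 60% = 72% of Halcyon, so Chidi controls Halcyon.
Talus and Quillon together hold 80% + 20% = 100% of Windward, so Chidi controls Windward.
Ridgeback holds 98% of Sable, so Chidi controls Sable.
No other company's threshold is met.

Cobalt SRL, Halcyon Kft, Quillon Ltd, Ridgeback Ventures AB, Sable Properties SA, Talus Systems Sdn Bhd, Windward Energy KK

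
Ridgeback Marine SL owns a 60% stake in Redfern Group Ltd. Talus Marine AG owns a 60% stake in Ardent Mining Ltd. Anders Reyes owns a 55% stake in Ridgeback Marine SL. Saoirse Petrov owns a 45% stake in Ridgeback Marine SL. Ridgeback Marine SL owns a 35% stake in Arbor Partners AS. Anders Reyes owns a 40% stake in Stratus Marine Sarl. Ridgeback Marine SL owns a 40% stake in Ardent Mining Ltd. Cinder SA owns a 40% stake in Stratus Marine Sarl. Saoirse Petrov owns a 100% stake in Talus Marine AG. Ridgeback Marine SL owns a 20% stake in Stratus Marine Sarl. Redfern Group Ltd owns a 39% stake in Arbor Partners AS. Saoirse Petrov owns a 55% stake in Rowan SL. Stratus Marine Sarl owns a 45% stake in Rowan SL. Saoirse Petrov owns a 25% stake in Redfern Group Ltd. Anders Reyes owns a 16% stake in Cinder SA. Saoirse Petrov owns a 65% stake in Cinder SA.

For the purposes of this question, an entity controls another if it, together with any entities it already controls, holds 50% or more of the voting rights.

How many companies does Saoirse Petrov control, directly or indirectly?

4

Saoirse holds 65% of Cinder, so Saoirse controls Cinder.
Saoirse holds 100% of Talus, so Saoirse controls Talus.
Saoirse holds 55% of Rowan, so Saoirse controls Rowan.
Talus holds 60% of Ardent, so Saoirse controls Ardent.
No other company's threshold is met.
Saoirse controls 4 companies.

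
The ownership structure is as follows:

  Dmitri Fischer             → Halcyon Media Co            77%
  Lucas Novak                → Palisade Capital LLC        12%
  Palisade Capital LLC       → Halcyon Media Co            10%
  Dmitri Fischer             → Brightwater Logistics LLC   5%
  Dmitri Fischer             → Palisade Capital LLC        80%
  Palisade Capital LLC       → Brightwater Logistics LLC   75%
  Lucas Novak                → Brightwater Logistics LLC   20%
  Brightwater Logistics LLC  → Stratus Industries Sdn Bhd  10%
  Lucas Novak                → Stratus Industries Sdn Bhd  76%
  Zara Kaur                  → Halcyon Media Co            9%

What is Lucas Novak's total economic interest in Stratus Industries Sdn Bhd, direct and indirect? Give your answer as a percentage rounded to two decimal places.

Lucas reaches Stratus along 3 paths.
Direct stake: 76% = 76%.
Via Brightwater: 20% × 10% = 2%.
Via Palisade → Brightwater: 12% × 75% × 10% = 0.9%.
Total: 76% + 2% + 0.9% = 78.9%.
Rounded: 78.90%.

78.90%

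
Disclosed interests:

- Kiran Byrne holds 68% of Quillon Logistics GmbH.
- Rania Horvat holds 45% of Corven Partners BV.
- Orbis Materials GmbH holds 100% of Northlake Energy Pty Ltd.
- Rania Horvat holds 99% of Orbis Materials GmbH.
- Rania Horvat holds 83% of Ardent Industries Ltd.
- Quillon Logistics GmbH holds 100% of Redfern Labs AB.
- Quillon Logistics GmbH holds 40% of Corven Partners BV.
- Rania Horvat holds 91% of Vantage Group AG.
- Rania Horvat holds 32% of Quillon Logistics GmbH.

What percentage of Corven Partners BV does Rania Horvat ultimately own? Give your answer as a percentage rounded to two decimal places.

Rania reaches Corven along 2 paths.
Via Quillon: 32% × 40% = 12.8%.
Direct stake: 45% = 45%.
Total: 12.8% + 45% = 57.8%.
Rounded: 57.80%.

57.80%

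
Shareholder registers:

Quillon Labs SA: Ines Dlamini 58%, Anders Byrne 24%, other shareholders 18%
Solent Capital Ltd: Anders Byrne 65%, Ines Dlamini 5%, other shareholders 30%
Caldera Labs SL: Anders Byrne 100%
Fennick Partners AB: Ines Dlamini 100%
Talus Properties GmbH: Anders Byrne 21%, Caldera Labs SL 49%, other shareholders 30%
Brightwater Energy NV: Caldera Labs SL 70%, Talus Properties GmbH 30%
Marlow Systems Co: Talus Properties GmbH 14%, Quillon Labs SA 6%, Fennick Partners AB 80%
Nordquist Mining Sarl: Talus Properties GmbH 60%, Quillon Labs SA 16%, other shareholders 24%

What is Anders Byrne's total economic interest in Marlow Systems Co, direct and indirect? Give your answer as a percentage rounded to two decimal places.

Anders reaches Marlow along 3 paths.
Via Talus: 21% × 14% = 2.94%.
Via Caldera → Talus: 100% × 49% × 14% = 6.86%.
Via Quillon: 24% × 6% = 1.44%.
Total: 2.94% + 6.86% + 1.44% = 11.24%.

11.24%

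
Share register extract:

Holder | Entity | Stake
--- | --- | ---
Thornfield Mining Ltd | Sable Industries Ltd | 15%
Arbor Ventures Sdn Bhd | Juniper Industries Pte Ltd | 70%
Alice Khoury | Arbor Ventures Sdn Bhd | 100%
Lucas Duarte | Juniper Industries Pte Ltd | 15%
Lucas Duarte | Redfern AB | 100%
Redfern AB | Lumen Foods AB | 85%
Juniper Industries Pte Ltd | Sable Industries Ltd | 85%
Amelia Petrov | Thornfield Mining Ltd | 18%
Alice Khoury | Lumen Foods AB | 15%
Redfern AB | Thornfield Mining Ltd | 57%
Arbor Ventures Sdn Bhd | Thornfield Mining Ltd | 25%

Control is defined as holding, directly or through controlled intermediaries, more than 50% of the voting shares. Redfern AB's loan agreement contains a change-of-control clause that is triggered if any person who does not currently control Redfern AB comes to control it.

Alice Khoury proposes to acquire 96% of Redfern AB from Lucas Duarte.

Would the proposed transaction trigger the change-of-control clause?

Yes

The purchase adds only to Alice's holdings (Lucas's stake shrinks), so Alice is the only person who could newly come to control Redfern.
Alice holds 100% of Arbor, so Alice controls Arbor.
Arbor holds 70% of Juniper, so Alice controls Juniper.
Juniper holds 85% of Sable, so Alice controls Sable.
Neither Alice nor any entity Alice controls holds any voting interest in Redfern.
So before the transaction, Alice does not control Redfern.
After the purchase, Alice holds 96% of Redfern directly, and Lucas's stake falls to 4%.
Alice holds 96% of Redfern, so Alice controls Redfern.
Alice did not control Redfern before and does after, so the clause is triggered.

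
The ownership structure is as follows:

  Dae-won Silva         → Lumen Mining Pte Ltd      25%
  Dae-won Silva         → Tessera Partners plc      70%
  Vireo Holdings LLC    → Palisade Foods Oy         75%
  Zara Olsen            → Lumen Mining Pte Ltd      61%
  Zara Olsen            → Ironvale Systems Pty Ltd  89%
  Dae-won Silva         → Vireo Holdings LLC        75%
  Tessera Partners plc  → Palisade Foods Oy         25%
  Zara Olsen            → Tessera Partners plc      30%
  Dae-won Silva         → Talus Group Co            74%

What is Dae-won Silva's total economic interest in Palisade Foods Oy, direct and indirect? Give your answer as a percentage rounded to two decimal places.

73.75%

Dae-won reaches Palisade along 2 paths.
Via Vireo: 75% × 75% = 56.25%.
Via Tessera: 70% × 25% = 17.5%.
Total: 56.25% + 17.5% = 73.75%.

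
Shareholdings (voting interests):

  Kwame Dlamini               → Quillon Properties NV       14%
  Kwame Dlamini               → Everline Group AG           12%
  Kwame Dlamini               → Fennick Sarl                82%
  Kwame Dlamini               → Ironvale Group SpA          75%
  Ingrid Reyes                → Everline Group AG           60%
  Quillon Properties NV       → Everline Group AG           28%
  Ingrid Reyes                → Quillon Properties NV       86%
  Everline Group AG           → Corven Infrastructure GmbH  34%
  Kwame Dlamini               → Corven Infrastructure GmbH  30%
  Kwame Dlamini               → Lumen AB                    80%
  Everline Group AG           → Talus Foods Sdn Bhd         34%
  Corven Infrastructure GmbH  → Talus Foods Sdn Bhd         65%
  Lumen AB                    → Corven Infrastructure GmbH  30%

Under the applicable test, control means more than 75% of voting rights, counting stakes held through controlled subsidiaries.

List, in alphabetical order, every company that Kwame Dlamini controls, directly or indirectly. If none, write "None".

Kwame holds 80% of Lumen, so Kwame controls Lumen.
Kwame holds 82% of Fennick, so Kwame controls Fennick.
No other company's threshold is met.

Fennick Sarl, Lumen AB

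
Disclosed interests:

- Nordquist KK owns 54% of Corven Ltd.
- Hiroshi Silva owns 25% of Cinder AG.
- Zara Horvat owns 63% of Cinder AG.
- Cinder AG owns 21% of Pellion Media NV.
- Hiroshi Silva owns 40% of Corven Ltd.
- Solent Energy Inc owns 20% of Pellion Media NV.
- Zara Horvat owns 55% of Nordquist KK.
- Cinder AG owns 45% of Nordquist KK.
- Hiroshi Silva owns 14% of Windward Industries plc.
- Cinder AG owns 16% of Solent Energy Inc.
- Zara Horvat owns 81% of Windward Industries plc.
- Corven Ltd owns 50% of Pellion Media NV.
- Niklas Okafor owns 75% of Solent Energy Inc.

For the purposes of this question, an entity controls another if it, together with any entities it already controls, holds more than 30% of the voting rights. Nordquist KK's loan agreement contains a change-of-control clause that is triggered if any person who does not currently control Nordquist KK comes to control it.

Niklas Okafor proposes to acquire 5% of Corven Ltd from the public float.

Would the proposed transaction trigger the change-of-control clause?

No

The purchase changes only Niklas's holdings, so Niklas is the only person who could newly come to control Nordquist.
Niklas holds 75% of Solent, so Niklas controls Solent.
Neither Niklas nor any entity Niklas controls holds any voting interest in Nordquist.
So before the transaction, Niklas does not control Nordquist.
After the purchase, Niklas holds 5% of Corven directly.
Niklas's side now holds 5% of Corven, not > 30%, so Niklas still does not control Corven.
After the transaction, neither Niklas nor any entity Niklas controls holds a voting interest in Nordquist, so Niklas still does not control it.
No new person acquires control, so the clause is not triggered.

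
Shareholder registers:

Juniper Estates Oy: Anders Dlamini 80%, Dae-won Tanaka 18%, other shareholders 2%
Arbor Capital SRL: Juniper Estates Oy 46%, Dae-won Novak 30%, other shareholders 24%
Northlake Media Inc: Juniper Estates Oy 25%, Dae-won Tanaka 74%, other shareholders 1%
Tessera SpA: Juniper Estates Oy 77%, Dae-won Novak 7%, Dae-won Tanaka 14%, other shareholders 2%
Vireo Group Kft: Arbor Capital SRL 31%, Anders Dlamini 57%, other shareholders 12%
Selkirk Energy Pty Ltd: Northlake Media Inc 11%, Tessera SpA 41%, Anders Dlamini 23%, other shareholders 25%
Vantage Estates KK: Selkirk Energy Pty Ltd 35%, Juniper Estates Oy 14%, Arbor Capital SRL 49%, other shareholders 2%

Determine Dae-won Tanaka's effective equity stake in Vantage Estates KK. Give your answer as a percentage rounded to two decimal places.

13.60%

Dae-won Tanaka reaches Vantage along 6 paths.
Via Juniper → Northlake → Selkirk: 18% × 25% × 11% × 35% = 0.17325%.
Via Northlake → Selkirk: 74% × 11% × 35% = 2.849%.
Via Juniper → Tessera → Selkirk: 18% × 77% × 41% × 35% = 1.98891%.
Via Tessera → Selkirk: 14% × 41% × 35% = 2.009%.
Via Juniper: 18% × 14% = 2.52%.
Via Juniper → Arbor: 18% × 46% × 49% = 4.0572%.
Total: 0.17325% + 2.849% + 1.98891% + 2.009% + 2.52% + 4.0572% = 13.59736%.
Rounded: 13.60%.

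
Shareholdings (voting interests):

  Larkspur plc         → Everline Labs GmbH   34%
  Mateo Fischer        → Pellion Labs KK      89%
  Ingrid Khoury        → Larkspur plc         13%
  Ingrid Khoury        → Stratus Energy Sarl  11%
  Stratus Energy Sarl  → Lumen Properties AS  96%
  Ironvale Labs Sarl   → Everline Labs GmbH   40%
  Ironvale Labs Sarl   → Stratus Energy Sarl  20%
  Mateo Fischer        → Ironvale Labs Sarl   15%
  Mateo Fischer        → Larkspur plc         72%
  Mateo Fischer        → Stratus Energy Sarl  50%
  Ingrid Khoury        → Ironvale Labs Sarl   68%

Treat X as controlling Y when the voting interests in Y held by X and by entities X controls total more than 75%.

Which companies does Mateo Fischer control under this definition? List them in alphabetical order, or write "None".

Pellion Labs KK

Mateo holds 89% of Pellion, so Mateo controls Pellion.
No other company's threshold is met.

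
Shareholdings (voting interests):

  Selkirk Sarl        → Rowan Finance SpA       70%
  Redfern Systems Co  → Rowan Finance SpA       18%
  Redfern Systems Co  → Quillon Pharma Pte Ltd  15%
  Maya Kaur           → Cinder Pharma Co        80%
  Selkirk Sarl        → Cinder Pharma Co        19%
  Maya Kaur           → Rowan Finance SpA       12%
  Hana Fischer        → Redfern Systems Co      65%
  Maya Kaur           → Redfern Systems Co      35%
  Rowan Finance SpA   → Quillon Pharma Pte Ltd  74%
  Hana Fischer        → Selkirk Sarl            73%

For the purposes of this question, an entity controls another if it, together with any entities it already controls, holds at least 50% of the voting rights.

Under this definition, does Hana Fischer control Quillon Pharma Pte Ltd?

Yes

Hana holds 65% of Redfern, so Hana controls Redfern.
Hana holds 73% of Selkirk, so Hana controls Selkirk.
Redfern and Selkirk together hold 18% + 70% = 88% of Rowan, so Hana controls Rowan.
Rowan and Redfern together hold 74% + 15% = 89% of Quillon, so Hana controls Quillon.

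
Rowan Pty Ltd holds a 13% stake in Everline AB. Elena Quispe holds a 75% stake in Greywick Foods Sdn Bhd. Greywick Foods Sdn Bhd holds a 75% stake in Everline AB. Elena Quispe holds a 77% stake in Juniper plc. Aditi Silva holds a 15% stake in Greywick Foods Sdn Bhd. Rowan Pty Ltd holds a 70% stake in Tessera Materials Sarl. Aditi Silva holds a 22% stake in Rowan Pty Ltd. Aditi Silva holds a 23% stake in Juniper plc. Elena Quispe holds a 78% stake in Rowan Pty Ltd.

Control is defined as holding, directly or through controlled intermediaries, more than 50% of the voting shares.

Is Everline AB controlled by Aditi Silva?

No

Aditi's largest direct stake is 23% in Juniper, which does not meet the threshold, so Aditi controls no company.
Neither Aditi nor any entity Aditi controls holds any voting interest in Everline.
So Aditi does not control Everline.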